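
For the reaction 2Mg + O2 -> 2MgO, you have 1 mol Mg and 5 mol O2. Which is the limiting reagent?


Mole ratio available / coefficient:
  Mg: 1/2 = 0.500
  O2: 5/1 = 5.000
Smaller ratio is limiting.

Mg


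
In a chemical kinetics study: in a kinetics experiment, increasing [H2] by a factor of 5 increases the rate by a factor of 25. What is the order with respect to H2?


rate ∝ [H2]^n
5^n = 25 → n = 2
Order in H2: 2

2


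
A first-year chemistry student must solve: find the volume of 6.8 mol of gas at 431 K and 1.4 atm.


PV = nRT  (R = 0.08206 L·atm/(mol·K))
V = nRT/P = 6.8×0.08206×431/1.4
= 171.787 L

171.787 L


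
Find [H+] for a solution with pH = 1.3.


[H+] = 10^(-pH) = 10^(-1.3)
= 5.01×10^-2 M

5.01×10^-2 M


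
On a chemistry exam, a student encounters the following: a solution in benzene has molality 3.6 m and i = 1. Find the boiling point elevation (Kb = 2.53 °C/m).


ΔTb = Kb × m × i
= 2.53 × 3.6 × 1
= 9.108 °C

9.108 °C


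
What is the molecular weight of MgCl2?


M(MgCl2) = 1×24.31 + 2×35.45
= 24.31 + 70.9
= 95.21 g/mol

95.21 g/mol


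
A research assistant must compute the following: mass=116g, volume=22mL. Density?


ρ = mass/volume
= 116/22
= 5.273 g/mL

5.273 g/mL


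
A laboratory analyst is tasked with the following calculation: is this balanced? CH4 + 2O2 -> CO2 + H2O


Equation: CH4 + 2O2 -> CO2 + H2O
Check atoms: C: 1=1, H: 4≠2, O: 4≠3
Not balanced

No, not balanced


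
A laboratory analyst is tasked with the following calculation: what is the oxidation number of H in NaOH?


H is +1 with nonmetals
Oxidation number: +1

+1


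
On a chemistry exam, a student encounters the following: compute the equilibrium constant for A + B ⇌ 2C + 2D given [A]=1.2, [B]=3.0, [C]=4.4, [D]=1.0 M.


Kc = [C]^2[D]^2/([A][B])
= (4.4^2 × 1.0^2)/(1.2^1 × 3.0^1)
= 19.36/3.6
= 5.378

5.378


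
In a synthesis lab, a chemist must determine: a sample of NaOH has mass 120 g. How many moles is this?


M(NaOH) = 40.0 g/mol
n = mass/M = 120/40.0 = 3.0 mol

3.0 mol


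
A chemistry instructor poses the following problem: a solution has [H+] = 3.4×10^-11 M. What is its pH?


pH = -log10([H+]) = -log10(3.4×10^-11)
= 11 - log10(3.4)
= 11 - 0.53
= 10.47

10.47


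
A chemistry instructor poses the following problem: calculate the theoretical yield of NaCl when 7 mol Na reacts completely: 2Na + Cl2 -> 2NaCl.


Mole ratio NaCl:Na = 2:2
n(NaCl) = 7 × 2/2 = 7.000 mol
mass = 7.000 × 58.44 = 409.08 g

409.08 g


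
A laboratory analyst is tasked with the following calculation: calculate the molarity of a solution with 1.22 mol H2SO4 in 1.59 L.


M = n/V = 1.22/1.59 = 0.767 mol/L

0.767 M


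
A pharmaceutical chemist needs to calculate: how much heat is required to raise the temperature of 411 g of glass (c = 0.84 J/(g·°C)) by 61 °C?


q = mcΔT = 411 × 0.84 × 61
= 21059.64 J

21059.64 J


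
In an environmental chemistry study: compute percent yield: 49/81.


% yield = actual/theoretical × 100
= 49/81 × 100
= 60.49%

60.49%


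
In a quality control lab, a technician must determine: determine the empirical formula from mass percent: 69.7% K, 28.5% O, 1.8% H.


Assume 100 g sample. Moles of each element:
  K: 69.7/39.1 = 1.783 mol
  O: 28.5/16.0 = 1.781 mol
  H: 1.8/1.008 = 1.786 mol
Divide by smallest (1.781):
  K: 1.783/1.781 = 1.0
  O: 1.781/1.781 = 1.0
  H: 1.786/1.781 = 1.0
Empirical formula: KOH

KOH


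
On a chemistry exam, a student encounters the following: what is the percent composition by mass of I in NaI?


M(NaI) = 1×22.99 + 1×126.9 = 149.89 g/mol
Mass of I = 1 × 126.9 = 126.90 g/mol
% I = 126.90/149.89 × 100 = 84.66%

84.66%


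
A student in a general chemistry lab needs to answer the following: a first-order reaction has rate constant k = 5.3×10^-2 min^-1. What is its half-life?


t½ = ln2/k = 0.693147/(5.3×10^-2 min^-1)
= 13.08 min

13.08 min


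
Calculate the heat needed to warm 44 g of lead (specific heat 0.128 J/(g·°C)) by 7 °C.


q = mcΔT = 44 × 0.128 × 7
= 39.42 J

39.42 J


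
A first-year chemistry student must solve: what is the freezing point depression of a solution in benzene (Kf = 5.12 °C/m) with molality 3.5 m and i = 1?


ΔTf = Kf × m × i
= 5.12 × 3.5 × 1
= 17.92 °C

17.92 °C


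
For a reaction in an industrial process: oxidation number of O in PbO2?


O is usually -2
Oxidation number: -2

-2


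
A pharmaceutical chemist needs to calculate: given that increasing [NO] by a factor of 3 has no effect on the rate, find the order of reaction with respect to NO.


rate ∝ [NO]^n
rate ∝ [NO]^0
Order in NO: 0

0


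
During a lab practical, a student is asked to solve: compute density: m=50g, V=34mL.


ρ = mass/volume
= 50/34
= 1.471 g/mL

1.471 g/mL


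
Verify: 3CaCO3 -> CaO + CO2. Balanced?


Equation: 3CaCO3 -> CaO + CO2
Check atoms: C: 3≠1, Ca: 3≠1, O: 9≠3
Not balanced

No, not balanced


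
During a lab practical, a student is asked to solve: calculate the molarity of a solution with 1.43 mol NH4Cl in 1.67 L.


M = n/V = 1.43/1.67 = 0.856 mol/L

0.856 M


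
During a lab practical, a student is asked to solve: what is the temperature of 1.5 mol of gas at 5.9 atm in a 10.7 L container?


PV = nRT  (R = 0.08206 L·atm/(mol·K))
T = PV/(nR) = 5.9×10.7/(1.5×0.08206)
= 63.13/0.123090
= 512.88 K

512.88 K


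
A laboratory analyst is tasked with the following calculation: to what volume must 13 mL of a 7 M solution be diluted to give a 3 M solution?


C1V1 = C2V2
7 × 13 = 3 × V2
V2 = 91/3 = 30.33 mL

30.33 mL


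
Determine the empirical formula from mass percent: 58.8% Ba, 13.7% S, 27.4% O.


Assume 100 g sample. Moles of each element:
  Ba: 58.8/137.33 = 0.428 mol
  S: 13.7/32.07 = 0.427 mol
  O: 27.4/16.0 = 1.712 mol
Divide by smallest (0.427):
  Ba: 0.428/0.427 = 1.0
  S: 0.427/0.427 = 1.0
  O: 1.712/0.427 = 4.01
Empirical formula: BaSO4

BaSO4


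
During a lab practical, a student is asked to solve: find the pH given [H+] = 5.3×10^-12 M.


pH = -log10([H+]) = -log10(5.3×10^-12)
= 12 - log10(5.3)
= 12 - 0.72
= 11.28

11.28


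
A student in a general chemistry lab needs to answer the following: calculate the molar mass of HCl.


M(HCl) = 1×1.008 + 1×35.45
= 1.01 + 35.45
= 36.46 g/mol

36.46 g/mol


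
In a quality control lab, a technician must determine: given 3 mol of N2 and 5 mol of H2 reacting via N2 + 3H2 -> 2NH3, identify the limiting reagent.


Mole ratio available / coefficient:
  N2: 3/1 = 3.000
  H2: 5/3 = 1.667
Smaller ratio is limiting.

H2


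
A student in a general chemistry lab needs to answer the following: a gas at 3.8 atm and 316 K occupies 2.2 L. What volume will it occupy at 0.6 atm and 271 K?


P1V1/T1 = P2V2/T2
V2 = P1V1T2/(T1P2)
= 3.8×2.2×271/(316×0.6)
= 11.949 L

11.949 L


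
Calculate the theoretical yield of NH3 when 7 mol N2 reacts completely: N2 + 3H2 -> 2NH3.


Mole ratio NH3:N2 = 2:1
n(NH3) = 7 × 2/1 = 14.000 mol
mass = 14.000 × 17.03 = 238.42 g

238.42 g


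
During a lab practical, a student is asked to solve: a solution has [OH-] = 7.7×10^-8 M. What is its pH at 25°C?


pOH = -log10([OH-]) = -log10(7.7×10^-8)
= 8 - log10(7.7) = 7.11
pH = 14 - pOH = 14 - 7.11 = 6.89

6.89


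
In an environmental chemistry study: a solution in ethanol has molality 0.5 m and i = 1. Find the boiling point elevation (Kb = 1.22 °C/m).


ΔTb = Kb × m × i
= 1.22 × 0.5 × 1
= 0.61 °C

0.61 °C


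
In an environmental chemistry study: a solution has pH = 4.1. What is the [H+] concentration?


[H+] = 10^(-pH) = 10^(-4.1)
= 7.94×10^-5 M

7.94×10^-5 M


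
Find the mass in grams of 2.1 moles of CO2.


M(CO2) = 44.01 g/mol
mass = n × M = 2.1 × 44.01 = 92.42 g

92.42 g


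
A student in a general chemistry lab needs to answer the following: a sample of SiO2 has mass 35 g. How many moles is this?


M(SiO2) = 60.09 g/mol
n = mass/M = 35/60.09 = 0.5825 mol

0.5825 mol


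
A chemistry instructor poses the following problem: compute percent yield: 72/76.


% yield = actual/theoretical × 100
= 72/76 × 100
= 94.74%

94.74%


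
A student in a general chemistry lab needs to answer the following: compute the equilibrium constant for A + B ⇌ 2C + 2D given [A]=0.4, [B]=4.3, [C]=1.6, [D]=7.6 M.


Kc = [C]^2[D]^2/([A][B])
= (1.6^2 × 7.6^2)/(0.4^1 × 4.3^1)
= 147.8656/1.72
= 85.97

85.97


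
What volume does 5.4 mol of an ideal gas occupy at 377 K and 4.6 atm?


PV = nRT  (R = 0.08206 L·atm/(mol·K))
V = nRT/P = 5.4×0.08206×377/4.6
= 36.317 L

36.317 L


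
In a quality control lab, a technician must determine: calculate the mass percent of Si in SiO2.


M(SiO2) = 1×28.09 + 2×16.0 = 60.09 g/mol
Mass of Si = 1 × 28.09 = 28.09 g/mol
% Si = 28.09/60.09 × 100 = 46.75%

46.75%


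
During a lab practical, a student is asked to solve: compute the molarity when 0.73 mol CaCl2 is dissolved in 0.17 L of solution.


M = n/V = 0.73/0.17 = 4.294 mol/L

4.294 M


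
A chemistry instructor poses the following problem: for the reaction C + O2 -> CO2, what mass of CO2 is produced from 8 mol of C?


Mole ratio CO2:C = 1:1
n(CO2) = 8 × 1/1 = 8.000 mol
mass = 8.000 × 44.01 = 352.08 g

352.08 g


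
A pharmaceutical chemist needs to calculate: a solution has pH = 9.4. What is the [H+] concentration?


[H+] = 10^(-pH) = 10^(-9.4)
= 3.98×10^-10 M

3.98×10^-10 M


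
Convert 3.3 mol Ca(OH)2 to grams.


M(Ca(OH)2) = 74.1 g/mol
mass = n × M = 3.3 × 74.1 = 244.53 g

244.53 g


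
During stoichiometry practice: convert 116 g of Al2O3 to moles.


M(Al2O3) = 101.96 g/mol
n = mass/M = 116/101.96 = 1.1377 mol

1.1377 mol


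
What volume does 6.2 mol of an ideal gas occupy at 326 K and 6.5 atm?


PV = nRT  (R = 0.08206 L·atm/(mol·K))
V = nRT/P = 6.2×0.08206×326/6.5
= 25.517 L

25.517 L


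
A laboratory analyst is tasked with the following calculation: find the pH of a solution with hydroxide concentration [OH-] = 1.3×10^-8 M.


pOH = -log10([OH-]) = -log10(1.3×10^-8)
= 8 - log10(1.3) = 7.89
pH = 14 - pOH = 14 - 7.89 = 6.11

6.11


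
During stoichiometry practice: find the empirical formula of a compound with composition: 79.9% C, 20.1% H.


Assume 100 g sample. Moles of each element:
  C: 79.9/12.01 = 6.653 mol
  H: 20.1/1.008 = 19.94 mol
Divide by smallest (6.653):
  C: 6.653/6.653 = 1.0
  H: 19.94/6.653 = 3.0
Empirical formula: CH3

CH3


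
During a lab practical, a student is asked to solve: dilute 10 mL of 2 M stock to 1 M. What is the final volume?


C1V1 = C2V2
2 × 10 = 1 × V2
V2 = 20/1 = 20.0 mL

20.0 mL


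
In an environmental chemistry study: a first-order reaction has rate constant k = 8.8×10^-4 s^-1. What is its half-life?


t½ = ln2/k = 0.693147/(8.8×10^-4 s^-1)
= 787.7 s

787.7 s


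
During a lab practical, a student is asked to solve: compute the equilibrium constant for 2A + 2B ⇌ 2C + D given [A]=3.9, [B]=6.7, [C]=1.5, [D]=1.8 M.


Kc = [C]^2[D]/([A]^2[B]^2)
= (1.5^2 × 1.8^1)/(3.9^2 × 6.7^2)
= 4.05/682.7769
= 0.005932

0.005932


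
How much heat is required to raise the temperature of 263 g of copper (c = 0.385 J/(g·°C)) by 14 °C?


q = mcΔT = 263 × 0.385 × 14
= 1417.57 J

1417.57 J


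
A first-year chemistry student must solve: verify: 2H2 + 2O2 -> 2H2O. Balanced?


Equation: 2H2 + 2O2 -> 2H2O
Check atoms: H: 4=4, O: 4≠2
Not balanced

No, not balanced


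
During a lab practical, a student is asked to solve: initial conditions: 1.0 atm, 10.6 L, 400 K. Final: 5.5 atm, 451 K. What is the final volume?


P1V1/T1 = P2V2/T2
V2 = P1V1T2/(T1P2)
= 1.0×10.6×451/(400×5.5)
= 2.173 L

2.173 L


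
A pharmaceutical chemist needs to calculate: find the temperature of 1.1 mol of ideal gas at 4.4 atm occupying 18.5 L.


PV = nRT  (R = 0.08206 L·atm/(mol·K))
T = PV/(nR) = 4.4×18.5/(1.1×0.08206)
= 81.40/0.090266
= 901.78 K

901.78 K


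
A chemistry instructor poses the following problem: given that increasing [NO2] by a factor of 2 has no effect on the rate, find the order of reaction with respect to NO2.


rate ∝ [NO2]^n
rate ∝ [NO2]^0
Order in NO2: 0

0


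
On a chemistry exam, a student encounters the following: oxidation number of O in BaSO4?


O is usually -2
Oxidation number: -2

-2


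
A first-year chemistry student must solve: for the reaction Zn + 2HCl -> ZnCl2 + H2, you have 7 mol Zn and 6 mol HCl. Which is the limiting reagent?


Mole ratio available / coefficient:
  Zn: 7/1 = 7.000
  HCl: 6/2 = 3.000
Smaller ratio is limiting.

HCl


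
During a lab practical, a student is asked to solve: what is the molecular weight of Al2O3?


M(Al2O3) = 2×26.98 + 3×16.0
= 53.96 + 48.0
= 101.96 g/mol

101.96 g/mol


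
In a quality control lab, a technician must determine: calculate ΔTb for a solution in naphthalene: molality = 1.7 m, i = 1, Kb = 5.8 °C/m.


ΔTb = Kb × m × i
= 5.8 × 1.7 × 1
= 9.86 °C

9.86 °C


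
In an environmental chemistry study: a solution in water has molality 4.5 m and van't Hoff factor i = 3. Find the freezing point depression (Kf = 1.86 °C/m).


ΔTf = Kf × m × i
= 1.86 × 4.5 × 3
= 25.11 °C

25.11 °C


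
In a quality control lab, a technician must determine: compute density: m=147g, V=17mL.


ρ = mass/volume
= 147/17
= 8.647 g/mL

8.647 g/mL


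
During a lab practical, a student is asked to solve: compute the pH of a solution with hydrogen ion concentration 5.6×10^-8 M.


pH = -log10([H+]) = -log10(5.6×10^-8)
= 8 - log10(5.6)
= 8 - 0.75
= 7.25

7.25


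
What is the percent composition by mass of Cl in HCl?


M(HCl) = 1×1.008 + 1×35.45 = 36.458 g/mol
Mass of Cl = 1 × 35.45 = 35.45 g/mol
% Cl = 35.45/36.458 × 100 = 97.24%

97.24%


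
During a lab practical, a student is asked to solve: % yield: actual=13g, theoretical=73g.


% yield = actual/theoretical × 100
= 13/73 × 100
= 17.81%

17.81%


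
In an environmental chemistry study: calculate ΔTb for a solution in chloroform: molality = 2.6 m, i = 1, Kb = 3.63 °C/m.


ΔTb = Kb × m × i
= 3.63 × 2.6 × 1
= 9.438 °C

9.438 °C


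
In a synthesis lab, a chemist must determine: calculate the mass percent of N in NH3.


M(NH3) = 1×14.01 + 3×1.008 = 17.034 g/mol
Mass of N = 1 × 14.01 = 14.01 g/mol
% N = 14.01/17.034 × 100 = 82.25%

82.25%


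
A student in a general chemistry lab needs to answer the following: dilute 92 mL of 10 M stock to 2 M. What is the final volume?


C1V1 = C2V2
10 × 92 = 2 × V2
V2 = 920/2 = 460.0 mL

460.0 mL


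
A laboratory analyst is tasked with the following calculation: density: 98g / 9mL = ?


ρ = mass/volume
= 98/9
= 10.889 g/mL

10.889 g/mL


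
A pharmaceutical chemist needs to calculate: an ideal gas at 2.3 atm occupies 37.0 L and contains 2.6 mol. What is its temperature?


PV = nRT  (R = 0.08206 L·atm/(mol·K))
T = PV/(nR) = 2.3×37.0/(2.6×0.08206)
= 85.10/0.213356
= 398.86 K

398.86 K


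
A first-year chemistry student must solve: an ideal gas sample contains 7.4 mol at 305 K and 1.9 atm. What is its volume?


PV = nRT  (R = 0.08206 L·atm/(mol·K))
V = nRT/P = 7.4×0.08206×305/1.9
= 97.479 L

97.479 L


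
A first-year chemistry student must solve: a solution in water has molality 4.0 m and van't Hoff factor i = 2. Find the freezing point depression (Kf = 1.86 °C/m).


ΔTf = Kf × m × i
= 1.86 × 4.0 × 2
= 14.88 °C

14.88 °C


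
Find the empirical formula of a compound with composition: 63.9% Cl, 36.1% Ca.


Assume 100 g sample. Moles of each element:
  Cl: 63.9/35.45 = 1.803 mol
  Ca: 36.1/40.08 = 0.901 mol
Divide by smallest (0.901):
  Cl: 1.803/0.901 = 2.0
  Ca: 0.901/0.901 = 1.0
Empirical formula: CaCl2

CaCl2


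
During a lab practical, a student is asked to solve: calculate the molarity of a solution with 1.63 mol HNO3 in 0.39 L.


M = n/V = 1.63/0.39 = 4.179 mol/L

4.179 M


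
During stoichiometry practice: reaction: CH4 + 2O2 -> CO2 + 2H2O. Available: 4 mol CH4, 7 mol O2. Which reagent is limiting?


Mole ratio available / coefficient:
  CH4: 4/1 = 4.000
  O2: 7/2 = 3.500
Smaller ratio is limiting.

O2


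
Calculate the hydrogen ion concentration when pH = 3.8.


[H+] = 10^(-pH) = 10^(-3.8)
= 1.58×10^-4 M

1.58×10^-4 M


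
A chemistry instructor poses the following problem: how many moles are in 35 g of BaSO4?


M(BaSO4) = 233.4 g/mol
n = mass/M = 35/233.4 = 0.15 mol

0.15 mol


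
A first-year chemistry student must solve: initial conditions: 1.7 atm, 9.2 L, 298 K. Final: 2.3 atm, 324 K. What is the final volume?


P1V1/T1 = P2V2/T2
V2 = P1V1T2/(T1P2)
= 1.7×9.2×324/(298×2.3)
= 7.393 L

7.393 L


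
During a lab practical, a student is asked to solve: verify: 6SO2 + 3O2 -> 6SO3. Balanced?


Equation: 6SO2 + 3O2 -> 6SO3
Check atoms: O: 18=18, S: 6=6
Balanced

Yes, balanced


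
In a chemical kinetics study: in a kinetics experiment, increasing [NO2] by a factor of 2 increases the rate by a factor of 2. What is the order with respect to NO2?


rate ∝ [NO2]^n
2^n = 2 → n = 1
Order in NO2: 1

1


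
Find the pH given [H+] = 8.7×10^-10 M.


pH = -log10([H+]) = -log10(8.7×10^-10)
= 10 - log10(8.7)
= 10 - 0.94
= 9.06

9.06


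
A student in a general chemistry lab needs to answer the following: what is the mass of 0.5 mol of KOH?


M(KOH) = 56.11 g/mol
mass = n × M = 0.5 × 56.11 = 28.06 g

28.06 g


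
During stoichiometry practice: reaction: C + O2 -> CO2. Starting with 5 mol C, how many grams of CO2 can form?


Mole ratio CO2:C = 1:1
n(CO2) = 5 × 1/1 = 5.000 mol
mass = 5.000 × 44.01 = 220.05 g

220.05 g


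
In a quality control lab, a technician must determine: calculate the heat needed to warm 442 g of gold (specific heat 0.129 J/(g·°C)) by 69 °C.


q = mcΔT = 442 × 0.129 × 69
= 3934.24 J

3934.24 J


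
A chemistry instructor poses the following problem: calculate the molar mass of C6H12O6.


M(C6H12O6) = 6×12.01 + 12×1.008 + 6×16.0
= 72.06 + 12.1 + 96.0
= 180.16 g/mol

180.16 g/mol


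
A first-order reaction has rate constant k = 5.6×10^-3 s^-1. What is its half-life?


t½ = ln2/k = 0.693147/(5.6×10^-3 s^-1)
= 123.8 s

123.8 s


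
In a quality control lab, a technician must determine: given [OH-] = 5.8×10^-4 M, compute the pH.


pOH = -log10([OH-]) = -log10(5.8×10^-4)
= 4 - log10(5.8) = 3.24
pH = 14 - pOH = 14 - 3.24 = 10.76

10.76


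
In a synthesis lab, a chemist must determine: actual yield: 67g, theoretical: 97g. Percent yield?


% yield = actual/theoretical × 100
= 67/97 × 100
= 69.07%

69.07%


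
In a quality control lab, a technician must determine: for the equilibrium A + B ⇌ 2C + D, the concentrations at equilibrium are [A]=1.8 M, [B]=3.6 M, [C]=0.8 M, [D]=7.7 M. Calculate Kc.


Kc = [C]^2[D]/([A][B])
= (0.8^2 × 7.7^1)/(1.8^1 × 3.6^1)
= 4.928/6.48
= 0.7605

0.7605


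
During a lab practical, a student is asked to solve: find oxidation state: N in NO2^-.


x + 2(-2) = -1, so x = +3
Oxidation number: +3

+3


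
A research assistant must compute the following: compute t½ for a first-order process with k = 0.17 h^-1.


t½ = ln2/k = 0.693147/(0.17 h^-1)
= 4.077 h

4.077 h


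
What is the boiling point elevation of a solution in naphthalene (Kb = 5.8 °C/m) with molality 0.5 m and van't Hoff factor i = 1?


ΔTb = Kb × m × i
= 5.8 × 0.5 × 1
= 2.9 °C

2.9 °C


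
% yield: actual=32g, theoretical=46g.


% yield = actual/theoretical × 100
= 32/46 × 100
= 69.57%

69.57%


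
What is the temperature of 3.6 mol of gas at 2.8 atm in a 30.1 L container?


PV = nRT  (R = 0.08206 L·atm/(mol·K))
T = PV/(nR) = 2.8×30.1/(3.6×0.08206)
= 84.28/0.295416
= 285.29 K

285.29 K


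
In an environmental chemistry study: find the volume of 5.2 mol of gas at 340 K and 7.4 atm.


PV = nRT  (R = 0.08206 L·atm/(mol·K))
V = nRT/P = 5.2×0.08206×340/7.4
= 19.606 L

19.606 L


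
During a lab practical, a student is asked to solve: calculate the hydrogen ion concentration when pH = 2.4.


[H+] = 10^(-pH) = 10^(-2.4)
= 3.98×10^-3 M

3.98×10^-3 M


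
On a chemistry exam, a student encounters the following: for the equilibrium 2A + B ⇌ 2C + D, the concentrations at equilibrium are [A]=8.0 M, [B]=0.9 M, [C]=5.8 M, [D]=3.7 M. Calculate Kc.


Kc = [C]^2[D]/([A]^2[B])
= (5.8^2 × 3.7^1)/(8.0^2 × 0.9^1)
= 124.468/57.6
= 2.161

2.161


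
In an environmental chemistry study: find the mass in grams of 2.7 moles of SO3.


M(SO3) = 80.07 g/mol
mass = n × M = 2.7 × 80.07 = 216.19 g

216.19 g


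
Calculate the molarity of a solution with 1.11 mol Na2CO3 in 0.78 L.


M = n/V = 1.11/0.78 = 1.423 mol/L

1.423 M


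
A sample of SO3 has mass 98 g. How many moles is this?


M(SO3) = 80.07 g/mol
n = mass/M = 98/80.07 = 1.2239 mol

1.2239 mol


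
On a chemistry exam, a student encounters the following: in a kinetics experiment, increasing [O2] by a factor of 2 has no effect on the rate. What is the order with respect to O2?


rate ∝ [O2]^n
rate ∝ [O2]^0
Order in O2: 0

0


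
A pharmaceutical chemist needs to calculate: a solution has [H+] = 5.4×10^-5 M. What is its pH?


pH = -log10([H+]) = -log10(5.4×10^-5)
= 5 - log10(5.4)
= 5 - 0.73
= 4.27

4.27


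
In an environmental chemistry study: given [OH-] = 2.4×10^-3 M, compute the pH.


pOH = -log10([OH-]) = -log10(2.4×10^-3)
= 3 - log10(2.4) = 2.62
pH = 14 - pOH = 14 - 2.62 = 11.38

11.38


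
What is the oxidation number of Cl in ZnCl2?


halide: -1
Oxidation number: -1

-1


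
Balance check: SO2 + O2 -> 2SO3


Equation: SO2 + O2 -> 2SO3
Check atoms: O: 4≠6, S: 1≠2
Not balanced

No, not balanced


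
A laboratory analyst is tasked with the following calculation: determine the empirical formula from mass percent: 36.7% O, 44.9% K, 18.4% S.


Assume 100 g sample. Moles of each element:
  O: 36.7/16.0 = 2.294 mol
  K: 44.9/39.1 = 1.148 mol
  S: 18.4/32.07 = 0.574 mol
Divide by smallest (0.574):
  O: 2.294/0.574 = 4.0
  K: 1.148/0.574 = 2.0
  S: 0.574/0.574 = 1.0
Empirical formula: K2SO4

K2SO4


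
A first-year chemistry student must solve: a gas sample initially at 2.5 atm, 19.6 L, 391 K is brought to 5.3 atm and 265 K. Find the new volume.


P1V1/T1 = P2V2/T2
V2 = P1V1T2/(T1P2)
= 2.5×19.6×265/(391×5.3)
= 6.266 L

6.266 L


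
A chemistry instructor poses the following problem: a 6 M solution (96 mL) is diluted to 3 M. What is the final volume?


C1V1 = C2V2
6 × 96 = 3 × V2
V2 = 576/3 = 192.0 mL

192.0 mL


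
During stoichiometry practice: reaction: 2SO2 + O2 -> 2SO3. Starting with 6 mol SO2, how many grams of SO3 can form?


Mole ratio SO3:SO2 = 2:2
n(SO3) = 6 × 2/2 = 6.000 mol
mass = 6.000 × 80.07 = 480.42 g

480.42 g


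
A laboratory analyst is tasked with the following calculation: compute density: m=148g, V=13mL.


ρ = mass/volume
= 148/13
= 11.385 g/mL

11.385 g/mL


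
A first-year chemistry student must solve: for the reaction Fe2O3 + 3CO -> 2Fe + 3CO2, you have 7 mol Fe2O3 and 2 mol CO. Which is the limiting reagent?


Mole ratio available / coefficient:
  Fe2O3: 7/1 = 7.000
  CO: 2/3 = 0.667
Smaller ratio is limiting.

CO


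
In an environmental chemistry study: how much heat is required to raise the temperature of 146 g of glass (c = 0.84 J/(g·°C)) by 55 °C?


q = mcΔT = 146 × 0.84 × 55
= 6745.20 J

6745.20 J


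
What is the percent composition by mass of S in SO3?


M(SO3) = 1×32.07 + 3×16.0 = 80.07 g/mol
Mass of S = 1 × 32.07 = 32.07 g/mol
% S = 32.07/80.07 × 100 = 40.05%

40.05%


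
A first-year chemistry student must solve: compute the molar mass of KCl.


M(KCl) = 1×39.1 + 1×35.45
= 39.1 + 35.45
= 74.55 g/mol

74.55 g/mol


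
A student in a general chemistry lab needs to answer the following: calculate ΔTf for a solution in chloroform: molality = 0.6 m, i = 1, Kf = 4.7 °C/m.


ΔTf = Kf × m × i
= 4.7 × 0.6 × 1
= 2.82 °C

2.82 °C


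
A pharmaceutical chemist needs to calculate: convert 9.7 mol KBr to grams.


M(KBr) = 119.0 g/mol
mass = n × M = 9.7 × 119.0 = 1154.30 g

1154.30 g


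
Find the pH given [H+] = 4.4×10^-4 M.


pH = -log10([H+]) = -log10(4.4×10^-4)
= 4 - log10(4.4)
= 4 - 0.64
= 3.36

3.36


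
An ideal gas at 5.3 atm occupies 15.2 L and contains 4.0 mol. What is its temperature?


PV = nRT  (R = 0.08206 L·atm/(mol·K))
T = PV/(nR) = 5.3×15.2/(4.0×0.08206)
= 80.56/0.328240
= 245.43 K

245.43 K


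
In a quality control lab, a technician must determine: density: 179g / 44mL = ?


ρ = mass/volume
= 179/44
= 4.068 g/mL

4.068 g/mL


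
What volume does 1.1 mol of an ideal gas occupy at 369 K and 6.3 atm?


PV = nRT  (R = 0.08206 L·atm/(mol·K))
V = nRT/P = 1.1×0.08206×369/6.3
= 5.287 L

5.287 L


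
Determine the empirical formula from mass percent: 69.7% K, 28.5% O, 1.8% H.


Assume 100 g sample. Moles of each element:
  K: 69.7/39.1 = 1.783 mol
  O: 28.5/16.0 = 1.781 mol
  H: 1.8/1.008 = 1.786 mol
Divide by smallest (1.781):
  K: 1.783/1.781 = 1.0
  O: 1.781/1.781 = 1.0
  H: 1.786/1.781 = 1.0
Empirical formula: KOH

KOH


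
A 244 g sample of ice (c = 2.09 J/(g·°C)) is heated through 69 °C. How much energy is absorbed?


q = mcΔT = 244 × 2.09 × 69
= 35187.24 J

35187.24 J


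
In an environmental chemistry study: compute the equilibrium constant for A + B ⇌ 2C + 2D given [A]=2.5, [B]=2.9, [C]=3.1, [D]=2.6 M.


Kc = [C]^2[D]^2/([A][B])
= (3.1^2 × 2.6^2)/(2.5^1 × 2.9^1)
= 64.9636/7.25
= 8.960

8.960


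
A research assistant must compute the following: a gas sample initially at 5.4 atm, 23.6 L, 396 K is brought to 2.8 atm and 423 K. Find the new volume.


P1V1/T1 = P2V2/T2
V2 = P1V1T2/(T1P2)
= 5.4×23.6×423/(396×2.8)
= 48.618 L

48.618 L


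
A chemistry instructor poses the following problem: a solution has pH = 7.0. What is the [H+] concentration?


[H+] = 10^(-pH) = 10^(-7.0)
= 1.0×10^-7 M

1.0×10^-7 M


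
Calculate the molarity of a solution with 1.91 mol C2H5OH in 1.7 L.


M = n/V = 1.91/1.7 = 1.124 mol/L

1.124 M


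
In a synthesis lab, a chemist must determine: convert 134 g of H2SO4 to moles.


M(H2SO4) = 98.09 g/mol
n = mass/M = 134/98.09 = 1.3661 mol

1.3661 mol


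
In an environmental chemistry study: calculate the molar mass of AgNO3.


M(AgNO3) = 1×107.87 + 1×14.01 + 3×16.0
= 107.87 + 14.01 + 48.0
= 169.88 g/mol

169.88 g/mol


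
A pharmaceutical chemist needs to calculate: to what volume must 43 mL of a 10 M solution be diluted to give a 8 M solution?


C1V1 = C2V2
10 × 43 = 8 × V2
V2 = 430/8 = 53.75 mL

53.75 mL


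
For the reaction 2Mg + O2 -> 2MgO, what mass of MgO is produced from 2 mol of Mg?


Mole ratio MgO:Mg = 2:2
n(MgO) = 2 × 2/2 = 2.000 mol
mass = 2.000 × 40.31 = 80.62 g

80.62 g


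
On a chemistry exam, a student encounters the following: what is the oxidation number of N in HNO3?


(+1) + x + 3(-2) = 0, so x = +5
Oxidation number: +5

+5


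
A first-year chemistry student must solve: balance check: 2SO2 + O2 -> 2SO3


Equation: 2SO2 + O2 -> 2SO3
Check atoms: O: 6=6, S: 2=2
Balanced

Yes, balanced


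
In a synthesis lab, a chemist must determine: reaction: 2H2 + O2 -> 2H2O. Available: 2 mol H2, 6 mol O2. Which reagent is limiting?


Mole ratio available / coefficient:
  H2: 2/2 = 1.000
  O2: 6/1 = 6.000
Smaller ratio is limiting.

H2


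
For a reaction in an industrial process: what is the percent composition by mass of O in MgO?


M(MgO) = 1×24.31 + 1×16.0 = 40.31 g/mol
Mass of O = 1 × 16.0 = 16.00 g/mol
% O = 16.00/40.31 × 100 = 39.69%

39.69%


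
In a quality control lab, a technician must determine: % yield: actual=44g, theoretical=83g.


% yield = actual/theoretical × 100
= 44/83 × 100
= 53.01%

53.01%


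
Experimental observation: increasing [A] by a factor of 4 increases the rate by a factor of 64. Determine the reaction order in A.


rate ∝ [A]^n
4^n = 64 → n = 3
Order in A: 3

3


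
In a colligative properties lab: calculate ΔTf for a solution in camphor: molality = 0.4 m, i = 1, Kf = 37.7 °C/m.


ΔTf = Kf × m × i
= 37.7 × 0.4 × 1
= 15.08 °C

15.08 °C


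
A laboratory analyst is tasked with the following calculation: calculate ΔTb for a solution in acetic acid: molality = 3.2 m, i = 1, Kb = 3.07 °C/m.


ΔTb = Kb × m × i
= 3.07 × 3.2 × 1
= 9.824 °C

9.824 °C


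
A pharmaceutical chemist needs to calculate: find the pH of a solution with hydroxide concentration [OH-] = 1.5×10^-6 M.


pOH = -log10([OH-]) = -log10(1.5×10^-6)
= 6 - log10(1.5) = 5.82
pH = 14 - pOH = 14 - 5.82 = 8.18

8.18


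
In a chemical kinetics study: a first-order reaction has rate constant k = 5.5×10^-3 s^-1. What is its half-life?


t½ = ln2/k = 0.693147/(5.5×10^-3 s^-1)
= 126.0 s

126.0 s


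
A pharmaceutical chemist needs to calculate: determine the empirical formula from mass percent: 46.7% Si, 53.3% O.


Assume 100 g sample. Moles of each element:
  Si: 46.7/28.09 = 1.663 mol
  O: 53.3/16.0 = 3.331 mol
Divide by smallest (1.663):
  Si: 1.663/1.663 = 1.0
  O: 3.331/1.663 = 2.0
Empirical formula: SiO2

SiO2


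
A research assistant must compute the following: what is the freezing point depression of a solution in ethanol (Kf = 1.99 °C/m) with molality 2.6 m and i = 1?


ΔTf = Kf × m × i
= 1.99 × 2.6 × 1
= 5.174 °C

5.174 °C


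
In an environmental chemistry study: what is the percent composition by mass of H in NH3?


M(NH3) = 1×14.01 + 3×1.008 = 17.034 g/mol
Mass of H = 3 × 1.008 = 3.024 g/mol
% H = 3.024/17.034 × 100 = 17.75%

17.75%


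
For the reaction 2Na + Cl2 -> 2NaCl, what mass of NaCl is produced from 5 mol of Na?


Mole ratio NaCl:Na = 2:2
n(NaCl) = 5 × 2/2 = 5.000 mol
mass = 5.000 × 58.44 = 292.2 g

292.2 g


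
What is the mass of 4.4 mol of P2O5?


M(P2O5) = 141.94 g/mol
mass = n × M = 4.4 × 141.94 = 624.54 g

624.54 g


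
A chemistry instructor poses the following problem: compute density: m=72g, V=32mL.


ρ = mass/volume
= 72/32
= 2.25 g/mL

2.25 g/mL


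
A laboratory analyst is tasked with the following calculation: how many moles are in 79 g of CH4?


M(CH4) = 16.04 g/mol
n = mass/M = 79/16.04 = 4.9252 mol

4.9252 mol


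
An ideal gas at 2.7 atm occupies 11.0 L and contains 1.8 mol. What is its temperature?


PV = nRT  (R = 0.08206 L·atm/(mol·K))
T = PV/(nR) = 2.7×11.0/(1.8×0.08206)
= 29.70/0.147708
= 201.07 K

201.07 K


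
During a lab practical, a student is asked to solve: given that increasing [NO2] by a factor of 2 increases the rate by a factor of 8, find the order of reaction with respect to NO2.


rate ∝ [NO2]^n
2^n = 8 → n = 3
Order in NO2: 3

3


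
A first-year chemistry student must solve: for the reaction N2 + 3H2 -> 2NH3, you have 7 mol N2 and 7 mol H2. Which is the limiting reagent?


Mole ratio available / coefficient:
  N2: 7/1 = 7.000
  H2: 7/3 = 2.333
Smaller ratio is limiting.

H2


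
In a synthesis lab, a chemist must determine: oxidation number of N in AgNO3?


(+1) + x + 3(-2) = 0, so x = +5
Oxidation number: +5

+5


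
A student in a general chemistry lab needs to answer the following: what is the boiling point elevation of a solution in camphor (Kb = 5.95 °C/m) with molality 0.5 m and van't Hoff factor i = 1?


ΔTb = Kb × m × i
= 5.95 × 0.5 × 1
= 2.975 °C

2.975 °C


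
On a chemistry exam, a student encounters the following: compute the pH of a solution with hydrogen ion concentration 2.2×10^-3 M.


pH = -log10([H+]) = -log10(2.2×10^-3)
= 3 - log10(2.2)
= 3 - 0.34
= 2.66

2.66


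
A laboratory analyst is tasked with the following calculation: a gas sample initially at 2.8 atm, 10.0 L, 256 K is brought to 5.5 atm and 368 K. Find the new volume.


P1V1/T1 = P2V2/T2
V2 = P1V1T2/(T1P2)
= 2.8×10.0×368/(256×5.5)
= 7.318 L

7.318 L


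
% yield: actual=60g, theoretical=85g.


% yield = actual/theoretical × 100
= 60/85 × 100
= 70.59%

70.59%


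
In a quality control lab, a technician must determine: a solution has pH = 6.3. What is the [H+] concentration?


[H+] = 10^(-pH) = 10^(-6.3)
= 5.01×10^-7 M

5.01×10^-7 M


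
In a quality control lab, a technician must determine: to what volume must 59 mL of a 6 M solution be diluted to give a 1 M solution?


C1V1 = C2V2
6 × 59 = 1 × V2
V2 = 354/1 = 354.0 mL

354.0 mL


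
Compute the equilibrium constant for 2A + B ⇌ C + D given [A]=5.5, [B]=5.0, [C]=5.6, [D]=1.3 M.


Kc = [C][D]/([A]^2[B])
= (5.6^1 × 1.3^1)/(5.5^2 × 5.0^1)
= 7.28/151.25
= 0.04813

0.04813


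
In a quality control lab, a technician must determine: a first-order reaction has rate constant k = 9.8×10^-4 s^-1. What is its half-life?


t½ = ln2/k = 0.693147/(9.8×10^-4 s^-1)
= 707.3 s

707.3 s


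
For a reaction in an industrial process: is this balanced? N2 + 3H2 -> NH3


Equation: N2 + 3H2 -> NH3
Check atoms: H: 6≠3, N: 2≠1
Not balanced

No, not balanced


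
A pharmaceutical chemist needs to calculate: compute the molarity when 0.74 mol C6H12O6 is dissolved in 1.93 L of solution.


M = n/V = 0.74/1.93 = 0.383 mol/L

0.383 M


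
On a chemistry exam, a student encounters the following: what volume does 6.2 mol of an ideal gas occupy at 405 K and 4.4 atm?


PV = nRT  (R = 0.08206 L·atm/(mol·K))
V = nRT/P = 6.2×0.08206×405/4.4
= 46.83 L

46.83 L


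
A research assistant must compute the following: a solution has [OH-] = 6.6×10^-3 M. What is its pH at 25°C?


pOH = -log10([OH-]) = -log10(6.6×10^-3)
= 3 - log10(6.6) = 2.18
pH = 14 - pOH = 14 - 2.18 = 11.82

11.82


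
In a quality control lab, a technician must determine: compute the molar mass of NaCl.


M(NaCl) = 1×22.99 + 1×35.45
= 22.99 + 35.45
= 58.44 g/mol

58.44 g/mol


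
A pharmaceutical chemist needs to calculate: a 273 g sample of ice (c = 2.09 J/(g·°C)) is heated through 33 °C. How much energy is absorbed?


q = mcΔT = 273 × 2.09 × 33
= 18828.81 J

18828.81 J


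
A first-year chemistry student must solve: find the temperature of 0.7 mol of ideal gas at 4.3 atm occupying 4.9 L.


PV = nRT  (R = 0.08206 L·atm/(mol·K))
T = PV/(nR) = 4.3×4.9/(0.7×0.08206)
= 21.07/0.057442
= 366.80 K

366.80 K


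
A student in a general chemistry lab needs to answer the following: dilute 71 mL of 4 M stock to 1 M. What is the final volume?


C1V1 = C2V2
4 × 71 = 1 × V2
V2 = 284/1 = 284.0 mL

284.0 mL


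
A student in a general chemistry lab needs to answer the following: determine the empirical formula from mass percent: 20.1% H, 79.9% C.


Assume 100 g sample. Moles of each element:
  H: 20.1/1.008 = 19.94 mol
  C: 79.9/12.01 = 6.653 mol
Divide by smallest (6.653):
  H: 19.94/6.653 = 3.0
  C: 6.653/6.653 = 1.0
Empirical formula: CH3

CH3


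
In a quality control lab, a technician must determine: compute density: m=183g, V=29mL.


ρ = mass/volume
= 183/29
= 6.31 g/mL

6.31 g/mL


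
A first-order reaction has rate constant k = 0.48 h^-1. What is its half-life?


t½ = ln2/k = 0.693147/(0.48 h^-1)
= 1.444 h

1.444 h


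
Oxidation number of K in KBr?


Group 1 metal: +1
Oxidation number: +1

+1


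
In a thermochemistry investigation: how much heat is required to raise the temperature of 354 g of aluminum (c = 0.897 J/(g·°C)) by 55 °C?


q = mcΔT = 354 × 0.897 × 55
= 17464.59 J

17464.59 J


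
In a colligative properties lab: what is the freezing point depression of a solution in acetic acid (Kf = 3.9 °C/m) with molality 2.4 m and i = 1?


ΔTf = Kf × m × i
= 3.9 × 2.4 × 1
= 9.36 °C

9.36 °C


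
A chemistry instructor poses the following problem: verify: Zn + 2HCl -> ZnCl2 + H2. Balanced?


Equation: Zn + 2HCl -> ZnCl2 + H2
Check atoms: Cl: 2=2, H: 2=2, Zn: 1=1
Balanced

Yes, balanced


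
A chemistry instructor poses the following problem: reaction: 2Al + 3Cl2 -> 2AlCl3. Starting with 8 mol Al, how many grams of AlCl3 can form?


Mole ratio AlCl3:Al = 2:2
n(AlCl3) = 8 × 2/2 = 8.000 mol
mass = 8.000 × 133.33 = 1066.64 g

1066.64 g


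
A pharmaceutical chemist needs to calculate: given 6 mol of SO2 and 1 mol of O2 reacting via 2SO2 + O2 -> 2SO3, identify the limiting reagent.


Mole ratio available / coefficient:
  SO2: 6/2 = 3.000
  O2: 1/1 = 1.000
Smaller ratio is limiting.

O2


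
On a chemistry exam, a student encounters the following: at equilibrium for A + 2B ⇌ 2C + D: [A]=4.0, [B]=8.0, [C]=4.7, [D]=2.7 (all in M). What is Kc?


Kc = [C]^2[D]/([A][B]^2)
= (4.7^2 × 2.7^1)/(4.0^1 × 8.0^2)
= 59.643/256
= 0.2330

0.2330


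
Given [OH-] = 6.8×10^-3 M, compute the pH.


pOH = -log10([OH-]) = -log10(6.8×10^-3)
= 3 - log10(6.8) = 2.17
pH = 14 - pOH = 14 - 2.17 = 11.83

11.83


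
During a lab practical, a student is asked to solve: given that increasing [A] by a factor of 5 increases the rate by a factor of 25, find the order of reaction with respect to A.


rate ∝ [A]^n
5^n = 25 → n = 2
Order in A: 2

2


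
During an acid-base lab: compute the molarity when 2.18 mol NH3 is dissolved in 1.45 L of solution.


M = n/V = 2.18/1.45 = 1.503 mol/L

1.503 M


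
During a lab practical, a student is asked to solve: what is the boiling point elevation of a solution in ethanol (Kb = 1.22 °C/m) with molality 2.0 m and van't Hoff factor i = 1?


ΔTb = Kb × m × i
= 1.22 × 2.0 × 1
= 2.44 °C

2.44 °C


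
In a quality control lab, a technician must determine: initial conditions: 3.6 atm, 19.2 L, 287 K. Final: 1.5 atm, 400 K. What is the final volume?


P1V1/T1 = P2V2/T2
V2 = P1V1T2/(T1P2)
= 3.6×19.2×400/(287×1.5)
= 64.223 L

64.223 L


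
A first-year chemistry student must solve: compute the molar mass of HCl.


M(HCl) = 1×1.008 + 1×35.45
= 1.01 + 35.45
= 36.46 g/mol

36.46 g/mol


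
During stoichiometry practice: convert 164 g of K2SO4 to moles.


M(K2SO4) = 174.27 g/mol
n = mass/M = 164/174.27 = 0.9411 mol

0.9411 mol


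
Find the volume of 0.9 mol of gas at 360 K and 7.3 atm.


PV = nRT  (R = 0.08206 L·atm/(mol·K))
V = nRT/P = 0.9×0.08206×360/7.3
= 3.642 L

3.642 L


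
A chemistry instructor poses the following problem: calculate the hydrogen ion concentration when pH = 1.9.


[H+] = 10^(-pH) = 10^(-1.9)
= 1.26×10^-2 M

1.26×10^-2 M


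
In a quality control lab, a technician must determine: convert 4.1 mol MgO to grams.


M(MgO) = 40.31 g/mol
mass = n × M = 4.1 × 40.31 = 165.27 g

165.27 g


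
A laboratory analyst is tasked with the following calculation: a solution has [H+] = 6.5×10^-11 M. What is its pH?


pH = -log10([H+]) = -log10(6.5×10^-11)
= 11 - log10(6.5)
= 11 - 0.81
= 10.19

10.19


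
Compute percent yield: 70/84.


% yield = actual/theoretical × 100
= 70/84 × 100
= 83.33%

83.33%


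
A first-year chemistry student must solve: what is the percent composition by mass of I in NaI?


M(NaI) = 1×22.99 + 1×126.9 = 149.89 g/mol
Mass of I = 1 × 126.9 = 126.90 g/mol
% I = 126.90/149.89 × 100 = 84.66%

84.66%


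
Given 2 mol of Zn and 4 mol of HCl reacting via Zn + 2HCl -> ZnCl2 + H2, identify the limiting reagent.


Mole ratio available / coefficient:
  Zn: 2/1 = 2.000
  HCl: 4/2 = 2.000
Smaller ratio is limiting.

neither (stoichiometric); Zn and HCl are fully consumed


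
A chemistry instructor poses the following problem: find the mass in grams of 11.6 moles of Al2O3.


M(Al2O3) = 101.96 g/mol
mass = n × M = 11.6 × 101.96 = 1182.74 g

1182.74 g
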